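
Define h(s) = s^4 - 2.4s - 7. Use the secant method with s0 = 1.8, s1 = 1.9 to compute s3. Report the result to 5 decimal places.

1.83783

h(1.8) = -0.8224000, h(1.9) = 1.4721000
s2 = 1.9000000 − 1.4721000·(1.9000000 − 1.8000000) / (1.4721000 − (-0.8224000)) = 1.9000000 − (0.1472100)/(2.2945000) = 1.8358422
h(1.8358422) = -0.0469867
s3 = 1.8358422 − (-0.0469867)·(1.8358422 − 1.9000000) / (-0.0469867 − 1.4721000) = 1.8358422 − (0.0030146)/(-1.5190867) = 1.8378267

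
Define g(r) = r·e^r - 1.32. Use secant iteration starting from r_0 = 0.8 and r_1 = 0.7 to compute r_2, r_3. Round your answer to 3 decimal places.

0.676, 0.673

g(0.8) = 0.46043, g(0.7) = 0.08963
r_2 = 0.70000 − 0.08963·(0.70000 − 0.80000) / (0.08963 − 0.46043) = 0.70000 − (-0.00896)/(-0.37081) = 0.67583
g(0.67583) = 0.00845
r_3 = 0.67583 − 0.00845·(0.67583 − 0.70000) / (0.00845 − 0.08963) = 0.67583 − (-0.00020)/(-0.08118) = 0.67331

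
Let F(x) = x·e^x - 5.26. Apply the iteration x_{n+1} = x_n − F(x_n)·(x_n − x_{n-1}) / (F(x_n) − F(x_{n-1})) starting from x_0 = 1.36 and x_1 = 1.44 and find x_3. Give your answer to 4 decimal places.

1.3558

F(1.36) = 0.038823, F(1.44) = 0.817802
x_2 = 1.440000 − 0.817802·(1.440000 − 1.360000) / (0.817802 − 0.038823) = 1.440000 − (0.065424)/(0.778979) = 1.356013
F(1.356013) = 0.002266
x_3 = 1.356013 − 0.002266·(1.356013 − 1.440000) / (0.002266 − 0.817802) = 1.356013 − (-0.000190)/(-0.815536) = 1.355780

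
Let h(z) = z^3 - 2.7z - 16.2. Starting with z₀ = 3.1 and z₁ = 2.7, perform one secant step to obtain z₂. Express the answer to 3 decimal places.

h(3.1) = 5.22100, h(2.7) = -3.80700
z₂ = 2.70000 − (-3.80700)·(2.70000 − 3.10000) / (-3.80700 − 5.22100) = 2.70000 − (1.52280)/(-9.02800) = 2.86868

2.869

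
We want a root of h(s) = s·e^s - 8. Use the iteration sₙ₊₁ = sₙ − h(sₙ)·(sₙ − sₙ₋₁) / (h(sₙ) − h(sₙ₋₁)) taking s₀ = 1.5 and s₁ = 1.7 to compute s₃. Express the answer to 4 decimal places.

1.6054

h(1.5) = -1.277466, h(1.7) = 1.305711
s₂ = 1.700000 − 1.305711·(1.700000 − 1.500000) / (1.305711 − (-1.277466)) = 1.700000 − (0.261142)/(2.583177) = 1.598907
h(1.598907) = -0.089218
s₃ = 1.598907 − (-0.089218)·(1.598907 − 1.700000) / (-0.089218 − 1.305711) = 1.598907 − (0.009019)/(-1.394929) = 1.605372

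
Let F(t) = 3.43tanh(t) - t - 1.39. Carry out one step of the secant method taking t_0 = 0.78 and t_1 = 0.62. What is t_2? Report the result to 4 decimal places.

F(0.78) = 0.068784, F(0.62) = -0.119631
t_2 = 0.620000 − (-0.119631)·(0.620000 − 0.780000) / (-0.119631 − 0.068784) = 0.620000 − (0.019141)/(-0.188415) = 0.721589

0.7216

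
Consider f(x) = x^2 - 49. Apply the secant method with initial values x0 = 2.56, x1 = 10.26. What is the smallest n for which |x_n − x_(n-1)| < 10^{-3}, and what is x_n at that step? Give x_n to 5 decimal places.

n = 6, x_n = 7.00000

f(2.56) = -42.4464000, f(10.26) = 56.2676000
x2 = 10.2600000 − 56.2676000·(7.7000000)/(98.7140000) = 5.8709516;  |Δ| = 4.3890484
f(5.8709516) = -14.5319269
x3 = 5.8709516 − (-14.5319269)·(-4.3890484)/(-70.7995269) = 6.7718239;  |Δ| = 0.9008723
f(6.7718239) = -3.1424011
x4 = 6.7718239 − (-3.1424011)·(0.9008723)/(11.3895258) = 7.0203770;  |Δ| = 0.2485531
f(7.0203770) = 0.2856932
x5 = 7.0203770 − 0.2856932·(0.2485531)/(3.4280943) = 6.9996629;  |Δ| = 0.0207141
f(6.9996629) = -0.0047195
x6 = 6.9996629 − (-0.0047195)·(-0.0207141)/(-0.2904127) = 6.9999995;  |Δ| = 0.0003366
|x6 − x5| = 0.0003366 < 10^{-3}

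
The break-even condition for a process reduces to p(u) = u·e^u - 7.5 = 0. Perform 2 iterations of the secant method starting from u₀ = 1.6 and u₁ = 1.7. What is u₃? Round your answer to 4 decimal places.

p(1.6) = 0.424852, p(1.7) = 1.805711
u₂ = 1.700000 − 1.805711·(1.700000 − 1.600000) / (1.805711 − 0.424852) = 1.700000 − (0.180571)/(1.380859) = 1.569233
p(1.569233) = 0.036965
u₃ = 1.569233 − 0.036965·(1.569233 − 1.700000) / (0.036965 − 1.805711) = 1.569233 − (-0.004834)/(-1.768745) = 1.566500

1.5665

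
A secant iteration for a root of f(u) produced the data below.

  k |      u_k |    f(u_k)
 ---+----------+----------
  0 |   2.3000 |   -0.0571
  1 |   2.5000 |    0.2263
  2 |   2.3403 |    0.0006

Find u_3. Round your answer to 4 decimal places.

2.3399

u_3 = 2.3403 − 0.0006·(2.3403 − 2.5000) / (0.0006 − 0.2263)
   = 2.3403 − (-0.000096)/(-0.225700) = 2.339875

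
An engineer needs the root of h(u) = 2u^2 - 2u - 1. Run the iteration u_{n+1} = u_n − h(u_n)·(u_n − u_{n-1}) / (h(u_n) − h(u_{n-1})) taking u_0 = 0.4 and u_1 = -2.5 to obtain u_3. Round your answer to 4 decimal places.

h(0.4) = -1.480000, h(-2.5) = 16.500000
u_2 = -2.500000 − 16.500000·(-2.500000 − 0.400000) / (16.500000 − (-1.480000)) = -2.500000 − (-47.850000)/(17.980000) = 0.161290
h(0.161290) = -1.270552
u_3 = 0.161290 − (-1.270552)·(0.161290 − (-2.500000)) / (-1.270552 − 16.500000) = 0.161290 − (-3.381306)/(-17.770552) = -0.028986

-0.0290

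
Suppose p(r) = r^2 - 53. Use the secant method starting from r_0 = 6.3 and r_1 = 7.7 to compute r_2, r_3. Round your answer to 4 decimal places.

p(6.3) = -13.310000, p(7.7) = 6.290000
r_2 = 7.700000 − 6.290000·(7.700000 − 6.300000) / (6.290000 − (-13.310000)) = 7.700000 − (8.806000)/(19.600000) = 7.250714
p(7.250714) = -0.427142
r_3 = 7.250714 − (-0.427142)·(7.250714 − 7.700000) / (-0.427142 − 6.290000) = 7.250714 − (0.191909)/(-6.717142) = 7.279284

7.2507, 7.2793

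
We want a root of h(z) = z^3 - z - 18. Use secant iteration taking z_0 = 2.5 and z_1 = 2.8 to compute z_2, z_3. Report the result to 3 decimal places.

2.743, 2.748

h(2.5) = -4.87500, h(2.8) = 1.15200
z_2 = 2.80000 − 1.15200·(2.80000 − 2.50000) / (1.15200 − (-4.87500)) = 2.80000 − (0.34560)/(6.02700) = 2.74266
h(2.74266) = -0.11191
z_3 = 2.74266 − (-0.11191)·(2.74266 − 2.80000) / (-0.11191 − 1.15200) = 2.74266 − (0.00642)/(-1.26391) = 2.74774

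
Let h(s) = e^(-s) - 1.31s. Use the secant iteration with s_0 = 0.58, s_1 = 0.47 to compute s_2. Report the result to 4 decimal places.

h(0.58) = -0.199902, h(0.47) = 0.009302
s_2 = 0.470000 − 0.009302·(0.470000 − 0.580000) / (0.009302 − (-0.199902)) = 0.470000 − (-0.001023)/(0.209204) = 0.474891

0.4749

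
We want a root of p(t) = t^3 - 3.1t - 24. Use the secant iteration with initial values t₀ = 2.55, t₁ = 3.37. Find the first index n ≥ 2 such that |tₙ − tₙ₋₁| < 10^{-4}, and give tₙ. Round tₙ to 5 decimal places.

n = 5, tₙ = 3.24112

p(2.55) = -15.3236250, p(3.37) = 3.8257530
t₂ = 3.3700000 − 3.8257530·(0.8200000)/(19.1493780) = 3.2061765;  |Δ| = 0.1638235
p(3.2061765) = -0.9810376
t₃ = 3.2061765 − (-0.9810376)·(-0.1638235)/(-4.8067906) = 3.2396119;  |Δ| = 0.0334354
p(3.2396119) = -0.0427927
t₄ = 3.2396119 − (-0.0427927)·(0.0334354)/(0.9382449) = 3.2411369;  |Δ| = 0.0015250
p(3.2411369) = 0.0005164
t₅ = 3.2411369 − 0.0005164·(0.0015250)/(0.0433091) = 3.2411187;  |Δ| = 0.0000182
|t₅ − t₄| = 0.0000182 < 10^{-4}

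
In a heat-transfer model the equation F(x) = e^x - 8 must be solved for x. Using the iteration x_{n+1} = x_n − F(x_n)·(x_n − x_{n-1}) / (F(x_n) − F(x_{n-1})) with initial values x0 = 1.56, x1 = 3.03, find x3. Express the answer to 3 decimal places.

F(1.56) = -3.24118, F(3.03) = 12.69723
x2 = 3.03000 − 12.69723·(3.03000 − 1.56000) / (12.69723 − (-3.24118)) = 3.03000 − (18.66493)/(15.93841) = 1.85893
F(1.85893) = -1.58311
x3 = 1.85893 − (-1.58311)·(1.85893 − 3.03000) / (-1.58311 − 12.69723) = 1.85893 − (1.85392)/(-14.28034) = 1.98876

1.989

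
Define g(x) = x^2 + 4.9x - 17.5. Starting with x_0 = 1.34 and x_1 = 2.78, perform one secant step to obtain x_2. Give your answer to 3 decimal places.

2.353

g(1.34) = -9.13840, g(2.78) = 3.85040
x_2 = 2.78000 − 3.85040·(2.78000 − 1.34000) / (3.85040 − (-9.13840)) = 2.78000 − (5.54458)/(12.98880) = 2.35313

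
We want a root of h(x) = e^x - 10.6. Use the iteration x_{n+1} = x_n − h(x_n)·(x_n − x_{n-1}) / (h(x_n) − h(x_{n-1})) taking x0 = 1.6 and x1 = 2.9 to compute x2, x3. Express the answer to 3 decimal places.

2.155, 2.309

h(1.6) = -5.64697, h(2.9) = 7.57415
x2 = 2.90000 − 7.57415·(2.90000 − 1.60000) / (7.57415 − (-5.64697)) = 2.90000 − (9.84639)/(13.22111) = 2.15525
h(2.15525) = -1.96993
x3 = 2.15525 − (-1.96993)·(2.15525 − 2.90000) / (-1.96993 − 7.57415) = 2.15525 − (1.46710)/(-9.54408) = 2.30897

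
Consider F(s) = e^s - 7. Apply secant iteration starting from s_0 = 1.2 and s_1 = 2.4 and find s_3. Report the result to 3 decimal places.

1.909

F(1.2) = -3.67988, F(2.4) = 4.02318
s_2 = 2.40000 − 4.02318·(2.40000 − 1.20000) / (4.02318 − (-3.67988)) = 2.40000 − (4.82781)/(7.70306) = 1.77326
F(1.77326) = -1.10997
s_3 = 1.77326 − (-1.10997)·(1.77326 − 2.40000) / (-1.10997 − 4.02318) = 1.77326 − (0.69566)/(-5.13315) = 1.90878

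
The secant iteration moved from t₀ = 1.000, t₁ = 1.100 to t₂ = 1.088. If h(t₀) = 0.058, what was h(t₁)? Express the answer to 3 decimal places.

-0.008

The secant line through (1.000, 0.058) and (1.100, h(t₁)) crosses zero at t₂ = 1.088.
So (1.000, 0.058), (1.100, h(t₁)), (1.088, 0) are collinear:
h(t₁) = 0.058 · (1.100 − 1.088) / (1.000 − 1.088) = 0.058 · (0.01200)/(-0.08800) = -0.00791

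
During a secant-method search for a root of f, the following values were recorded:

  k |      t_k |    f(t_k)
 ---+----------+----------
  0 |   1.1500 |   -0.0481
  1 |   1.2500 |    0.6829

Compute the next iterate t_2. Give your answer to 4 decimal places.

t_2 = 1.2500 − 0.6829·(1.2500 − 1.1500) / (0.6829 − (-0.0481))
   = 1.2500 − (0.068290)/(0.731000) = 1.156580

1.1566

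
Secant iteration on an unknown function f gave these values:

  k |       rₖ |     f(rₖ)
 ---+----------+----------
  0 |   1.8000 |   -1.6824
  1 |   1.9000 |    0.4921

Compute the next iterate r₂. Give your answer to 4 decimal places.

1.8774

r₂ = 1.9000 − 0.4921·(1.9000 − 1.8000) / (0.4921 − (-1.6824))
   = 1.9000 − (0.049210)/(2.174500) = 1.877370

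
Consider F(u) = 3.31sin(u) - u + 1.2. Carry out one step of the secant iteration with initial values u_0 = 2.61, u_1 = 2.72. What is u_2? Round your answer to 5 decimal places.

F(2.61) = 0.2678617, F(2.72) = -0.1655011
u_2 = 2.7200000 − (-0.1655011)·(2.7200000 − 2.6100000) / (-0.1655011 − 0.2678617) = 2.7200000 − (-0.0182051)/(-0.4333628) = 2.6779910

2.67799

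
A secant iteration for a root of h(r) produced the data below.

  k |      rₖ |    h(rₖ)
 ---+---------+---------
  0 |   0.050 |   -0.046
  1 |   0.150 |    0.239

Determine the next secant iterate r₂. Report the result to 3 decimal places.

0.066

r₂ = 0.150 − 0.239·(0.150 − 0.050) / (0.239 − (-0.046))
   = 0.150 − (0.02390)/(0.28500) = 0.06614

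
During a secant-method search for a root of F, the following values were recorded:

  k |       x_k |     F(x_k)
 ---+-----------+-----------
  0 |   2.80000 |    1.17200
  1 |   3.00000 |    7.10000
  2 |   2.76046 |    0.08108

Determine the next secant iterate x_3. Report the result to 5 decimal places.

2.75769

x_3 = 2.76046 − 0.08108·(2.76046 − 3.00000) / (0.08108 − 7.10000)
   = 2.76046 − (-0.0194219)/(-7.0189200) = 2.7576929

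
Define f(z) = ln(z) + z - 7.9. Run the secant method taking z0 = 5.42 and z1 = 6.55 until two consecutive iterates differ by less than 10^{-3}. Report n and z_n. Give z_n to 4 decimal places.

f(5.42) = -0.789904, f(6.55) = 0.529465
z2 = 6.550000 − 0.529465·(1.130000)/(1.319369) = 6.096529;  |Δ| = 0.453471
f(6.096529) = 0.004249
z3 = 6.096529 − 0.004249·(-0.453471)/(-0.525216) = 6.092861;  |Δ| = 0.003668
f(6.092861) = -0.000022
z4 = 6.092861 − (-0.000022)·(-0.003668)/(-0.004270) = 6.092879;  |Δ| = 0.000018
|z4 − z3| = 0.000018 < 10^{-3}

n = 4, z_n = 6.0929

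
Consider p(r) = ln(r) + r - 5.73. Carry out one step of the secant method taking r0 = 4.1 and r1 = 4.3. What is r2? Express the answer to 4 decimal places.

p(4.1) = -0.219013, p(4.3) = 0.028615
r2 = 4.300000 − 0.028615·(4.300000 − 4.100000) / (0.028615 − (-0.219013)) = 4.300000 − (0.005723)/(0.247628) = 4.276889

4.2769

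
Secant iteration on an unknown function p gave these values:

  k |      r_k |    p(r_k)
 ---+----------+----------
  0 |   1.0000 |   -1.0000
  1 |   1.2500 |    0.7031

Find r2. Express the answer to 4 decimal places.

1.1468

r2 = 1.2500 − 0.7031·(1.2500 − 1.0000) / (0.7031 − (-1.0000))
   = 1.2500 − (0.175775)/(1.703100) = 1.146791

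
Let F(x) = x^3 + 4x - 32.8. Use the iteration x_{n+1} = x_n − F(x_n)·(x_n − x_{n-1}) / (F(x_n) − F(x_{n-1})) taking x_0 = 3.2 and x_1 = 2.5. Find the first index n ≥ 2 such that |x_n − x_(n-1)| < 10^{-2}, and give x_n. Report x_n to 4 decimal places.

n = 4, x_n = 2.7871

F(3.2) = 12.768000, F(2.5) = -7.175000
x_2 = 2.500000 − (-7.175000)·(-0.700000)/(-19.943000) = 2.751843;  |Δ| = 0.251843
F(2.751843) = -0.953919
x_3 = 2.751843 − (-0.953919)·(0.251843)/(6.221081) = 2.790459;  |Δ| = 0.038617
F(2.790459) = 0.090207
x_4 = 2.790459 − 0.090207·(0.038617)/(1.044126) = 2.787123;  |Δ| = 0.003336
|x_4 − x_3| = 0.003336 < 10^{-2}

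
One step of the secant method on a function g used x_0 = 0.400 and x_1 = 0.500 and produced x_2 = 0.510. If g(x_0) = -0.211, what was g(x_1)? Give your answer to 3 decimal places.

The secant line through (0.400, -0.211) and (0.500, g(x_1)) crosses zero at x_2 = 0.510.
So (0.400, -0.211), (0.500, g(x_1)), (0.510, 0) are collinear:
g(x_1) = -0.211 · (0.500 − 0.510) / (0.400 − 0.510) = -0.211 · (-0.01000)/(-0.11000) = -0.01918

-0.019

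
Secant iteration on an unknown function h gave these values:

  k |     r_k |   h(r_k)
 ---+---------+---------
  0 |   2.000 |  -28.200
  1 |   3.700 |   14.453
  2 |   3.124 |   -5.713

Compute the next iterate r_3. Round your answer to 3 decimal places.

r_3 = 3.124 − (-5.713)·(3.124 − 3.700) / (-5.713 − 14.453)
   = 3.124 − (3.29069)/(-20.16600) = 3.28718

3.287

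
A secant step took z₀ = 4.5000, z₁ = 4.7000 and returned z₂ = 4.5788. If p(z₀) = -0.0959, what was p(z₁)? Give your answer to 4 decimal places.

The secant line through (4.5000, -0.0959) and (4.7000, p(z₁)) crosses zero at z₂ = 4.5788.
So (4.5000, -0.0959), (4.7000, p(z₁)), (4.5788, 0) are collinear:
p(z₁) = -0.0959 · (4.7000 − 4.5788) / (4.5000 − 4.5788) = -0.0959 · (0.121200)/(-0.078800) = 0.147501

0.1475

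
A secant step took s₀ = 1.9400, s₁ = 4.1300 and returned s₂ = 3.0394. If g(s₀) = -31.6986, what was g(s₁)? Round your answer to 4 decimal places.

31.4449

The secant line through (1.9400, -31.6986) and (4.1300, g(s₁)) crosses zero at s₂ = 3.0394.
So (1.9400, -31.6986), (4.1300, g(s₁)), (3.0394, 0) are collinear:
g(s₁) = -31.6986 · (4.1300 − 3.0394) / (1.9400 − 3.0394) = -31.6986 · (1.090600)/(-1.099400) = 31.444873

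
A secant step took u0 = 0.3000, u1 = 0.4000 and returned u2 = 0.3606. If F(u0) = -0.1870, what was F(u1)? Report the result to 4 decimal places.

The secant line through (0.3000, -0.1870) and (0.4000, F(u1)) crosses zero at u2 = 0.3606.
So (0.3000, -0.1870), (0.4000, F(u1)), (0.3606, 0) are collinear:
F(u1) = -0.1870 · (0.4000 − 0.3606) / (0.3000 − 0.3606) = -0.1870 · (0.039400)/(-0.060600) = 0.121581

0.1216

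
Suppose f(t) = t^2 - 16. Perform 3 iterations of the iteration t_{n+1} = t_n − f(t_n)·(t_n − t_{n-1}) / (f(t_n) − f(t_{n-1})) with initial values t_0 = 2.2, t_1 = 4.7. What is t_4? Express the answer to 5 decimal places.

4.00035

f(2.2) = -11.1600000, f(4.7) = 6.0900000
t_2 = 4.7000000 − 6.0900000·(4.7000000 − 2.2000000) / (6.0900000 − (-11.1600000)) = 4.7000000 − (15.2250000)/(17.2500000) = 3.8173913
f(3.8173913) = -1.4275236
t_3 = 3.8173913 − (-1.4275236)·(3.8173913 − 4.7000000) / (-1.4275236 − 6.0900000) = 3.8173913 − (1.2599448)/(-7.5175236) = 3.9849923
f(3.9849923) = -0.1198360
t_4 = 3.9849923 − (-0.1198360)·(3.9849923 − 3.8173913) / (-0.1198360 − (-1.4275236)) = 3.9849923 − (-0.0200846)/(1.3076876) = 4.0003512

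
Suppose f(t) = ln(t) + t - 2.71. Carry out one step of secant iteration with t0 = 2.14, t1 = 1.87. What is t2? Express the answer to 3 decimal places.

2.013

f(2.14) = 0.19081, f(1.87) = -0.21406
t2 = 1.87000 − (-0.21406)·(1.87000 − 2.14000) / (-0.21406 − 0.19081) = 1.87000 − (0.05780)/(-0.40487) = 2.01275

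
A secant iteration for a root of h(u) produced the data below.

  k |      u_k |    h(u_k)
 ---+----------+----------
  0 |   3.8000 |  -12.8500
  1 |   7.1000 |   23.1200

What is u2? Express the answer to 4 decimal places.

u2 = 7.1000 − 23.1200·(7.1000 − 3.8000) / (23.1200 − (-12.8500))
   = 7.1000 − (76.296000)/(35.970000) = 4.978899

4.9789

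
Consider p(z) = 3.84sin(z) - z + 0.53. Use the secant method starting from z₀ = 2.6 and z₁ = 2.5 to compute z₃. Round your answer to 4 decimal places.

2.5788

p(2.6) = -0.090475, p(2.5) = 0.328133
z₂ = 2.500000 − 0.328133·(2.500000 − 2.600000) / (0.328133 − (-0.090475)) = 2.500000 − (-0.032813)/(0.418608) = 2.578387
p(2.578387) = 0.001788
z₃ = 2.578387 − 0.001788·(2.578387 − 2.500000) / (0.001788 − 0.328133) = 2.578387 − (0.000140)/(-0.326345) = 2.578816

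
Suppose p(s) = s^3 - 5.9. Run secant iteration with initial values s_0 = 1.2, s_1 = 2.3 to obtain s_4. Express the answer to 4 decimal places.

1.8110

p(1.2) = -4.172000, p(2.3) = 6.267000
s_2 = 2.300000 − 6.267000·(2.300000 − 1.200000) / (6.267000 − (-4.172000)) = 2.300000 − (6.893700)/(10.439000) = 1.639621
p(1.639621) = -1.492116
s_3 = 1.639621 − (-1.492116)·(1.639621 − 2.300000) / (-1.492116 − 6.267000) = 1.639621 − (0.985363)/(-7.759116) = 1.766615
p(1.766615) = -0.386522
s_4 = 1.766615 − (-0.386522)·(1.766615 − 1.639621) / (-0.386522 − (-1.492116)) = 1.766615 − (-0.049086)/(1.105594) = 1.811013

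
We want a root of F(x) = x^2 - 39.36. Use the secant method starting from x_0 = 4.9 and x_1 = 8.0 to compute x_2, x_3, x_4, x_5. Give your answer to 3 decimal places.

F(4.9) = -15.35000, F(8.0) = 24.64000
x_2 = 8.00000 − 24.64000·(8.00000 − 4.90000) / (24.64000 − (-15.35000)) = 8.00000 − (76.38400)/(39.99000) = 6.08992
F(6.08992) = -2.27284
x_3 = 6.08992 − (-2.27284)·(6.08992 − 8.00000) / (-2.27284 − 24.64000) = 6.08992 − (4.34131)/(-26.91284) = 6.25123
F(6.25123) = -0.28209
x_4 = 6.25123 − (-0.28209)·(6.25123 − 6.08992) / (-0.28209 − (-2.27284)) = 6.25123 − (-0.04550)/(1.99075) = 6.27409
F(6.27409) = 0.00421
x_5 = 6.27409 − 0.00421·(6.27409 − 6.25123) / (0.00421 − (-0.28209)) = 6.27409 − (0.00010)/(0.28630) = 6.27375

6.090, 6.251, 6.274, 6.274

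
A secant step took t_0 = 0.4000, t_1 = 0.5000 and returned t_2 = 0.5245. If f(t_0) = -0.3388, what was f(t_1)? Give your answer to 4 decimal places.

-0.0667

The secant line through (0.4000, -0.3388) and (0.5000, f(t_1)) crosses zero at t_2 = 0.5245.
So (0.4000, -0.3388), (0.5000, f(t_1)), (0.5245, 0) are collinear:
f(t_1) = -0.3388 · (0.5000 − 0.5245) / (0.4000 − 0.5245) = -0.3388 · (-0.024500)/(-0.124500) = -0.066671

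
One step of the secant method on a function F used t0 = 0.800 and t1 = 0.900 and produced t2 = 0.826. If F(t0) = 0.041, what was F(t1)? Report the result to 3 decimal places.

The secant line through (0.800, 0.041) and (0.900, F(t1)) crosses zero at t2 = 0.826.
So (0.800, 0.041), (0.900, F(t1)), (0.826, 0) are collinear:
F(t1) = 0.041 · (0.900 − 0.826) / (0.800 − 0.826) = 0.041 · (0.07400)/(-0.02600) = -0.11669

-0.117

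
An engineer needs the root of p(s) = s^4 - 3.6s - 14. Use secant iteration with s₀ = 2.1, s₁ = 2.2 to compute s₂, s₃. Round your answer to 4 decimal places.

2.1584, 2.1602

p(2.1) = -2.111900, p(2.2) = 1.505600
s₂ = 2.200000 − 1.505600·(2.200000 − 2.100000) / (1.505600 − (-2.111900)) = 2.200000 − (0.150560)/(3.617500) = 2.158380
p(2.158380) = -0.067571
s₃ = 2.158380 − (-0.067571)·(2.158380 − 2.200000) / (-0.067571 − 1.505600) = 2.158380 − (0.002812)/(-1.573171) = 2.160168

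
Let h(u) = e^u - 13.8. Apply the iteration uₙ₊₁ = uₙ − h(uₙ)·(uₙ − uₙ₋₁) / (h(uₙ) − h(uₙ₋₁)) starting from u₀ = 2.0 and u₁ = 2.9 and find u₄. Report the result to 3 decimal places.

h(2.0) = -6.41094, h(2.9) = 4.37415
u₂ = 2.90000 − 4.37415·(2.90000 − 2.00000) / (4.37415 − (-6.41094)) = 2.90000 − (3.93673)/(10.78509) = 2.53498
h(2.53498) = -1.18377
u₃ = 2.53498 − (-1.18377)·(2.53498 − 2.90000) / (-1.18377 − 4.37415) = 2.53498 − (0.43210)/(-5.55792) = 2.61273
h(2.61273) = -0.16380
u₄ = 2.61273 − (-0.16380)·(2.61273 − 2.53498) / (-0.16380 − (-1.18377)) = 2.61273 − (-0.01273)/(1.01997) = 2.62521

2.625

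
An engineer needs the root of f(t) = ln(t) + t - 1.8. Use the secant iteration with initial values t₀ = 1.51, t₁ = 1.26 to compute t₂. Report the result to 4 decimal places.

f(1.51) = 0.122110, f(1.26) = -0.308888
t₂ = 1.260000 − (-0.308888)·(1.260000 − 1.510000) / (-0.308888 − 0.122110) = 1.260000 − (0.077222)/(-0.430998) = 1.439170

1.4392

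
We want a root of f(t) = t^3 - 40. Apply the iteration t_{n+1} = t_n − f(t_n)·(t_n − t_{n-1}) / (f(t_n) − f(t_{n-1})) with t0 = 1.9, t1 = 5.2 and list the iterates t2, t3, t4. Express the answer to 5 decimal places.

f(1.9) = -33.1410000, f(5.2) = 100.6080000
t2 = 5.2000000 − 100.6080000·(5.2000000 − 1.9000000) / (100.6080000 − (-33.1410000)) = 5.2000000 − (332.0064000)/(133.7490000) = 2.7176906
f(2.7176906) = -19.9275661
t3 = 2.7176906 − (-19.9275661)·(2.7176906 − 5.2000000) / (-19.9275661 − 100.6080000) = 2.7176906 − (49.4663847)/(-120.5355661) = 3.1280789
f(3.1280789) = -9.3921312
t4 = 3.1280789 − (-9.3921312)·(3.1280789 − 2.7176906) / (-9.3921312 − (-19.9275661)) = 3.1280789 − (-3.8544206)/(10.5354349) = 3.4939319

2.71769, 3.12808, 3.49393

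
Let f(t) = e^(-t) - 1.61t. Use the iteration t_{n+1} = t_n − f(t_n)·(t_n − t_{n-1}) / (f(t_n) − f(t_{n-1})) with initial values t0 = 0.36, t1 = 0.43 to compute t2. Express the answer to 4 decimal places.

0.4117

f(0.36) = 0.118076, f(0.43) = -0.041791
t2 = 0.430000 − (-0.041791)·(0.430000 − 0.360000) / (-0.041791 − 0.118076) = 0.430000 − (-0.002925)/(-0.159867) = 0.411701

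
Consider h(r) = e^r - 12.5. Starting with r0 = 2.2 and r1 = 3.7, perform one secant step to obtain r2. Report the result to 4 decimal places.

2.3659

h(2.2) = -3.474987, h(3.7) = 27.947304
r2 = 3.700000 − 27.947304·(3.700000 − 2.200000) / (27.947304 − (-3.474987)) = 3.700000 − (41.920957)/(31.422291) = 2.365885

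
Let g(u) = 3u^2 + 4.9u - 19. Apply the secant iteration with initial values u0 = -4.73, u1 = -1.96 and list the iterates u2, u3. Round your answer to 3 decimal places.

g(-4.73) = 24.94170, g(-1.96) = -17.07920
u2 = -1.96000 − (-17.07920)·(-1.96000 − (-4.73000)) / (-17.07920 − 24.94170) = -1.96000 − (-47.30938)/(-42.02090) = -3.08585
g(-3.08585) = -5.55320
u3 = -3.08585 − (-5.55320)·(-3.08585 − (-1.96000)) / (-5.55320 − (-17.07920)) = -3.08585 − (6.25210)/(11.52600) = -3.62829

-3.086, -3.628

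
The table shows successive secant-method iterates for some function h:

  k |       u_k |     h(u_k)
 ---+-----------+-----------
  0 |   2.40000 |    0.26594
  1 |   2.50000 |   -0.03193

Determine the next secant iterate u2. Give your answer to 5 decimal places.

u2 = 2.50000 − (-0.03193)·(2.50000 − 2.40000) / (-0.03193 − 0.26594)
   = 2.50000 − (-0.0031930)/(-0.2978700) = 2.4892806

2.48928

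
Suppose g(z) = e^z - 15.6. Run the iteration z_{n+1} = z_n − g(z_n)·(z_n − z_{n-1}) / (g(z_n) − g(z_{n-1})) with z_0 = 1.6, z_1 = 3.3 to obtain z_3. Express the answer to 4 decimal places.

g(1.6) = -10.646968, g(3.3) = 11.512639
z_2 = 3.300000 − 11.512639·(3.300000 − 1.600000) / (11.512639 − (-10.646968)) = 3.300000 − (19.571486)/(22.159606) = 2.416795
g(2.416795) = -4.390131
z_3 = 2.416795 − (-4.390131)·(2.416795 − 3.300000) / (-4.390131 − 11.512639) = 2.416795 − (3.877388)/(-15.902770) = 2.660613

2.6606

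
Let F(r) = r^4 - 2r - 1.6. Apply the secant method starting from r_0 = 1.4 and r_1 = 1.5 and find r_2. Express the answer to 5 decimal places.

F(1.4) = -0.5584000, F(1.5) = 0.4625000
r_2 = 1.5000000 − 0.4625000·(1.5000000 − 1.4000000) / (0.4625000 − (-0.5584000)) = 1.5000000 − (0.0462500)/(1.0209000) = 1.4546968

1.45470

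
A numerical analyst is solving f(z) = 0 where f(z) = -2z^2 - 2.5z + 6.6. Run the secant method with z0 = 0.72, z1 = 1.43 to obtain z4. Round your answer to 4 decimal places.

1.2961

f(0.72) = 3.763200, f(1.43) = -1.064800
z2 = 1.430000 − (-1.064800)·(1.430000 − 0.720000) / (-1.064800 − 3.763200) = 1.430000 − (-0.756008)/(-4.828000) = 1.273412
f(1.273412) = 0.173316
z3 = 1.273412 − 0.173316·(1.273412 − 1.430000) / (0.173316 − (-1.064800)) = 1.273412 − (-0.027139)/(1.238116) = 1.295332
f(1.295332) = 0.005904
z4 = 1.295332 − 0.005904·(1.295332 − 1.273412) / (0.005904 − 0.173316) = 1.295332 − (0.000129)/(-0.167412) = 1.296105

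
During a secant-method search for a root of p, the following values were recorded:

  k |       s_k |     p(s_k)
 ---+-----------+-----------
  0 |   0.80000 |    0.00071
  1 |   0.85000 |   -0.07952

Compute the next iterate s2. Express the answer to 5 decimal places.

0.80044

s2 = 0.85000 − (-0.07952)·(0.85000 − 0.80000) / (-0.07952 − 0.00071)
   = 0.85000 − (-0.0039760)/(-0.0802300) = 0.8004425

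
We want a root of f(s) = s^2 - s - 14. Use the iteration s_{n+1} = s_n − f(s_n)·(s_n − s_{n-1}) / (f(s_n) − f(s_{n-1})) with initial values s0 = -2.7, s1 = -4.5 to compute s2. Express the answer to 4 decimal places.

-3.1890

f(-2.7) = -4.010000, f(-4.5) = 10.750000
s2 = -4.500000 − 10.750000·(-4.500000 − (-2.700000)) / (10.750000 − (-4.010000)) = -4.500000 − (-19.350000)/(14.760000) = -3.189024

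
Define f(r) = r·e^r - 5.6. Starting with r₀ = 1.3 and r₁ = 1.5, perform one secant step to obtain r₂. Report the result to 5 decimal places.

1.38501

f(1.3) = -0.8299143, f(1.5) = 1.1225336
r₂ = 1.5000000 − 1.1225336·(1.5000000 − 1.3000000) / (1.1225336 − (-0.8299143)) = 1.5000000 − (0.2245067)/(1.9524479) = 1.3850127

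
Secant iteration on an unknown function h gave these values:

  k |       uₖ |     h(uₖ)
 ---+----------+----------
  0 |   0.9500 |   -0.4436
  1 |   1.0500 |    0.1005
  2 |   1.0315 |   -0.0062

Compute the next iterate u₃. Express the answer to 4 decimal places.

1.0326

u₃ = 1.0315 − (-0.0062)·(1.0315 − 1.0500) / (-0.0062 − 0.1005)
   = 1.0315 − (0.000115)/(-0.106700) = 1.032575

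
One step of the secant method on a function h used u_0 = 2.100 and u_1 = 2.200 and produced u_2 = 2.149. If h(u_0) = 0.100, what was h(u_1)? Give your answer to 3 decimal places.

The secant line through (2.100, 0.100) and (2.200, h(u_1)) crosses zero at u_2 = 2.149.
So (2.100, 0.100), (2.200, h(u_1)), (2.149, 0) are collinear:
h(u_1) = 0.100 · (2.200 − 2.149) / (2.100 − 2.149) = 0.100 · (0.05100)/(-0.04900) = -0.10408

-0.104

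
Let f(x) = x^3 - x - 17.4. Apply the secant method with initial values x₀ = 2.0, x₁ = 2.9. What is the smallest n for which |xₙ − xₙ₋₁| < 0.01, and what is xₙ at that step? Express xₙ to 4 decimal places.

f(2.0) = -11.400000, f(2.9) = 4.089000
x₂ = 2.900000 − 4.089000·(0.900000)/(15.489000) = 2.662406;  |Δ| = 0.237594
f(2.662406) = -1.190201
x₃ = 2.662406 − (-1.190201)·(-0.237594)/(-5.279201) = 2.715971;  |Δ| = 0.053566
f(2.715971) = -0.081605
x₄ = 2.715971 − (-0.081605)·(0.053566)/(1.108595) = 2.719915;  |Δ| = 0.003943
|x₄ − x₃| = 0.003943 < 0.01

n = 4, xₙ = 2.7199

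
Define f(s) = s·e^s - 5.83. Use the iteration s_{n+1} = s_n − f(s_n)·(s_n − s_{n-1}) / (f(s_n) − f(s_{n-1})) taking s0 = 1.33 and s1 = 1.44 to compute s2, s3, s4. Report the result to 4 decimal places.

1.4140, 1.4155, 1.4155

f(1.33) = -0.801212, f(1.44) = 0.247802
s2 = 1.440000 − 0.247802·(1.440000 − 1.330000) / (0.247802 − (-0.801212)) = 1.440000 − (0.027258)/(1.049014) = 1.414015
f(1.414015) = -0.014953
s3 = 1.414015 − (-0.014953)·(1.414015 − 1.440000) / (-0.014953 − 0.247802) = 1.414015 − (0.000389)/(-0.262755) = 1.415494
f(1.415494) = -0.000257
s4 = 1.415494 − (-0.000257)·(1.415494 − 1.414015) / (-0.000257 − (-0.014953)) = 1.415494 − (0.000000)/(0.014696) = 1.415520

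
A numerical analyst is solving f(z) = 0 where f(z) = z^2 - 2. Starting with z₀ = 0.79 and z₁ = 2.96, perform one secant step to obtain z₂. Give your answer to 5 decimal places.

f(0.79) = -1.3759000, f(2.96) = 6.7616000
z₂ = 2.9600000 − 6.7616000·(2.9600000 − 0.7900000) / (6.7616000 − (-1.3759000)) = 2.9600000 − (14.6726720)/(8.1375000) = 1.1569067

1.15691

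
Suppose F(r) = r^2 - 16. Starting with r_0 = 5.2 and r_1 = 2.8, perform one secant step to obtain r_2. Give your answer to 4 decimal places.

3.8200

F(5.2) = 11.040000, F(2.8) = -8.160000
r_2 = 2.800000 − (-8.160000)·(2.800000 − 5.200000) / (-8.160000 − 11.040000) = 2.800000 − (19.584000)/(-19.200000) = 3.820000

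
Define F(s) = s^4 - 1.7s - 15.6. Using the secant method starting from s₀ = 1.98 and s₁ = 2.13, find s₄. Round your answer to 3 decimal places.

2.092

F(1.98) = -3.59646, F(2.13) = 1.36246
s₂ = 2.13000 − 1.36246·(2.13000 − 1.98000) / (1.36246 − (-3.59646)) = 2.13000 − (0.20437)/(4.95893) = 2.08879
F(2.08879) = -0.11488
s₃ = 2.08879 − (-0.11488)·(2.08879 − 2.13000) / (-0.11488 − 1.36246) = 2.08879 − (0.00473)/(-1.47734) = 2.09199
F(2.09199) = -0.00323
s₄ = 2.09199 − (-0.00323)·(2.09199 − 2.08879) / (-0.00323 − (-0.11488)) = 2.09199 − (-0.00001)/(0.11164) = 2.09209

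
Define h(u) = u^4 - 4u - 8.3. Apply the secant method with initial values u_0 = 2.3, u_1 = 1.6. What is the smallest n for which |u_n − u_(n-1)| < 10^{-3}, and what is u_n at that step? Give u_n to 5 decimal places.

n = 6, u_n = 2.01062

h(2.3) = 10.4841000, h(1.6) = -8.1464000
u_2 = 1.6000000 − (-8.1464000)·(-0.7000000)/(-18.6305000) = 1.9060830;  |Δ| = 0.3060830
h(1.9060830) = -2.7245348
u_3 = 1.9060830 − (-2.7245348)·(0.3060830)/(5.4218652) = 2.0598924;  |Δ| = 0.1538094
h(2.0598924) = 1.4648105
u_4 = 2.0598924 − 1.4648105·(0.1538094)/(4.1893453) = 2.0061128;  |Δ| = 0.0537797
h(2.0061128) = -0.1279439
u_5 = 2.0061128 − (-0.1279439)·(-0.0537797)/(-1.5927544) = 2.0104328;  |Δ| = 0.0043201
h(2.0104328) = -0.0052597
u_6 = 2.0104328 − (-0.0052597)·(0.0043201)/(0.1226842) = 2.0106180;  |Δ| = 0.0001852
|u_6 − u_5| = 0.0001852 < 10^{-3}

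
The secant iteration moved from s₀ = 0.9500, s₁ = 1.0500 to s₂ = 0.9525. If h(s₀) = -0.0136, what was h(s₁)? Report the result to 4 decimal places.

0.5304

The secant line through (0.9500, -0.0136) and (1.0500, h(s₁)) crosses zero at s₂ = 0.9525.
So (0.9500, -0.0136), (1.0500, h(s₁)), (0.9525, 0) are collinear:
h(s₁) = -0.0136 · (1.0500 − 0.9525) / (0.9500 − 0.9525) = -0.0136 · (0.097500)/(-0.002500) = 0.530400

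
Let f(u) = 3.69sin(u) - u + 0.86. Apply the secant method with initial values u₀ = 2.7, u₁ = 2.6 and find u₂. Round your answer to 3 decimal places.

2.638

f(2.7) = -0.26297, f(2.6) = 0.16220
u₂ = 2.60000 − 0.16220·(2.60000 − 2.70000) / (0.16220 − (-0.26297)) = 2.60000 − (-0.01622)/(0.42517) = 2.63815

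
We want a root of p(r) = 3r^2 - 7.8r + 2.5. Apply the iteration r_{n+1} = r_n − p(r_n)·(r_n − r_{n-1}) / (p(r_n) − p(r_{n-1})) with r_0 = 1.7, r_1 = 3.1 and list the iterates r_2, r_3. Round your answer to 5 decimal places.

p(1.7) = -2.0900000, p(3.1) = 7.1500000
r_2 = 3.1000000 − 7.1500000·(3.1000000 − 1.7000000) / (7.1500000 − (-2.0900000)) = 3.1000000 − (10.0100000)/(9.2400000) = 2.0166667
p(2.0166667) = -1.0291667
r_3 = 2.0166667 − (-1.0291667)·(2.0166667 − 3.1000000) / (-1.0291667 − 7.1500000) = 2.0166667 − (1.1149306)/(-8.1791667) = 2.1529801

2.01667, 2.15298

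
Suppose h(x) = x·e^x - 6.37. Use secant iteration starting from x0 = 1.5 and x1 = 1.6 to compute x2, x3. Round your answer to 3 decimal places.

h(1.5) = 0.35253, h(1.6) = 1.55485
x2 = 1.60000 − 1.55485·(1.60000 − 1.50000) / (1.55485 − 0.35253) = 1.60000 − (0.15549)/(1.20232) = 1.47068
h(1.47068) = 0.03067
x3 = 1.47068 − 0.03067·(1.47068 − 1.60000) / (0.03067 − 1.55485) = 1.47068 − (-0.00397)/(-1.52418) = 1.46808

1.471, 1.468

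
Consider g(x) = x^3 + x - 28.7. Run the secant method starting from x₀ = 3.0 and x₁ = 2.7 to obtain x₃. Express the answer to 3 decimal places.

2.953

g(3.0) = 1.30000, g(2.7) = -6.31700
x₂ = 2.70000 − (-6.31700)·(2.70000 − 3.00000) / (-6.31700 − 1.30000) = 2.70000 − (1.89510)/(-7.61700) = 2.94880
g(2.94880) = -0.11018
x₃ = 2.94880 − (-0.11018)·(2.94880 − 2.70000) / (-0.11018 − (-6.31700)) = 2.94880 − (-0.02741)/(6.20682) = 2.95322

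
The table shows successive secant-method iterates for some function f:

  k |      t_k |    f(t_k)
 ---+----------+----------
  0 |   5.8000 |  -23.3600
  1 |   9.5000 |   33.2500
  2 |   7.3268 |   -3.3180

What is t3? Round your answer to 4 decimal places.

7.5240

t3 = 7.3268 − (-3.3180)·(7.3268 − 9.5000) / (-3.3180 − 33.2500)
   = 7.3268 − (7.210678)/(-36.568000) = 7.523985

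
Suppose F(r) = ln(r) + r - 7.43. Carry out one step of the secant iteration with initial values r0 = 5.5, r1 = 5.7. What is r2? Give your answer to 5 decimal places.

5.69112

F(5.5) = -0.2252519, F(5.7) = 0.0104662
r2 = 5.7000000 − 0.0104662·(5.7000000 − 5.5000000) / (0.0104662 − (-0.2252519)) = 5.7000000 − (0.0020932)/(0.2357181) = 5.6911198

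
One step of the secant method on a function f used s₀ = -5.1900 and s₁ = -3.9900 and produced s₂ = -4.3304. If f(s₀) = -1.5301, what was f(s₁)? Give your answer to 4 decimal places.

The secant line through (-5.1900, -1.5301) and (-3.9900, f(s₁)) crosses zero at s₂ = -4.3304.
So (-5.1900, -1.5301), (-3.9900, f(s₁)), (-4.3304, 0) are collinear:
f(s₁) = -1.5301 · (-3.9900 − (-4.3304)) / (-5.1900 − (-4.3304)) = -1.5301 · (0.340400)/(-0.859600) = 0.605917

0.6059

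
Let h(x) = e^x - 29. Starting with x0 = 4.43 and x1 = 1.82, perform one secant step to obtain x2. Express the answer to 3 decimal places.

2.586

h(4.43) = 54.93142, h(1.82) = -22.82814
x2 = 1.82000 − (-22.82814)·(1.82000 − 4.43000) / (-22.82814 − 54.93142) = 1.82000 − (59.58145)/(-77.75956) = 2.58623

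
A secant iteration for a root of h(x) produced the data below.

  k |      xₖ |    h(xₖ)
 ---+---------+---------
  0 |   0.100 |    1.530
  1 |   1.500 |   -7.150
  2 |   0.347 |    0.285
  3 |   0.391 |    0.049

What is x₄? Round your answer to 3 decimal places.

x₄ = 0.391 − 0.049·(0.391 − 0.347) / (0.049 − 0.285)
   = 0.391 − (0.00216)/(-0.23600) = 0.40014

0.400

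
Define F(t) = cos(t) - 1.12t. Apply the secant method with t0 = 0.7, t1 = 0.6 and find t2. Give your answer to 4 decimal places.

F(0.7) = -0.019158, F(0.6) = 0.153336
t2 = 0.600000 − 0.153336·(0.600000 − 0.700000) / (0.153336 − (-0.019158)) = 0.600000 − (-0.015334)/(0.172493) = 0.688894

0.6889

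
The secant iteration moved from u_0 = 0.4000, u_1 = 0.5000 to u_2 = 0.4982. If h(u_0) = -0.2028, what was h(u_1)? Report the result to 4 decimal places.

The secant line through (0.4000, -0.2028) and (0.5000, h(u_1)) crosses zero at u_2 = 0.4982.
So (0.4000, -0.2028), (0.5000, h(u_1)), (0.4982, 0) are collinear:
h(u_1) = -0.2028 · (0.5000 − 0.4982) / (0.4000 − 0.4982) = -0.2028 · (0.001800)/(-0.098200) = 0.003717

0.0037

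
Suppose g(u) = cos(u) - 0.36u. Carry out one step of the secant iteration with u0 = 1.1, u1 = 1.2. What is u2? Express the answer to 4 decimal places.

1.1453

g(1.1) = 0.057596, g(1.2) = -0.069642
u2 = 1.200000 − (-0.069642)·(1.200000 − 1.100000) / (-0.069642 − 0.057596) = 1.200000 − (-0.006964)/(-0.127238) = 1.145266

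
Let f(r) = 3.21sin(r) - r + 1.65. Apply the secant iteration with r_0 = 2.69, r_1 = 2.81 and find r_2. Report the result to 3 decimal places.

2.781

f(2.69) = 0.36084, f(2.81) = -0.11499
r_2 = 2.81000 − (-0.11499)·(2.81000 − 2.69000) / (-0.11499 − 0.36084) = 2.81000 − (-0.01380)/(-0.47583) = 2.78100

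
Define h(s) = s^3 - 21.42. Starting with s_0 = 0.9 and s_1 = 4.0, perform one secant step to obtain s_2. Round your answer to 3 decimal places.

1.914

h(0.9) = -20.69100, h(4.0) = 42.58000
s_2 = 4.00000 − 42.58000·(4.00000 − 0.90000) / (42.58000 − (-20.69100)) = 4.00000 − (131.99800)/(63.27100) = 1.91377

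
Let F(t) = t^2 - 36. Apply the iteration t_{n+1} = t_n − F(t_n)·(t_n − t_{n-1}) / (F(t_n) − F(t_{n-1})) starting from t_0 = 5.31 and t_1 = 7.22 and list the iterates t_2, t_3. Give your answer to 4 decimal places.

F(5.31) = -7.803900, F(7.22) = 16.128400
t_2 = 7.220000 − 16.128400·(7.220000 − 5.310000) / (16.128400 − (-7.803900)) = 7.220000 − (30.805244)/(23.932300) = 5.932817
F(5.932817) = -0.801680
t_3 = 5.932817 − (-0.801680)·(5.932817 − 7.220000) / (-0.801680 − 16.128400) = 5.932817 − (1.031908)/(-16.930080) = 5.993768

5.9328, 5.9938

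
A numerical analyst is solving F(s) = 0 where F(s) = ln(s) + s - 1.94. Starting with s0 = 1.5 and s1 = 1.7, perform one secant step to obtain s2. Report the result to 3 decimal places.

1.521

F(1.5) = -0.03453, F(1.7) = 0.29063
s2 = 1.70000 − 0.29063·(1.70000 − 1.50000) / (0.29063 − (-0.03453)) = 1.70000 − (0.05813)/(0.32516) = 1.52124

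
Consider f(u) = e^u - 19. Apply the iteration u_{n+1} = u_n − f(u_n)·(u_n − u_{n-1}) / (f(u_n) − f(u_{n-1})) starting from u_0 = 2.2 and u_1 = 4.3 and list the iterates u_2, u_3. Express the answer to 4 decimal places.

f(2.2) = -9.974987, f(4.3) = 54.699794
u_2 = 4.300000 − 54.699794·(4.300000 − 2.200000) / (54.699794 − (-9.974987)) = 4.300000 − (114.869567)/(64.674780) = 2.523889
f(2.523889) = -6.522970
u_3 = 2.523889 − (-6.522970)·(2.523889 − 4.300000) / (-6.522970 − 54.699794) = 2.523889 − (11.585517)/(-61.222764) = 2.713125

2.5239, 2.7131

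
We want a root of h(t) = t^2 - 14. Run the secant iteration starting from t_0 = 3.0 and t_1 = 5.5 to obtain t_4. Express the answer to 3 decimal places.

h(3.0) = -5.00000, h(5.5) = 16.25000
t_2 = 5.50000 − 16.25000·(5.50000 − 3.00000) / (16.25000 − (-5.00000)) = 5.50000 − (40.62500)/(21.25000) = 3.58824
h(3.58824) = -1.12457
t_3 = 3.58824 − (-1.12457)·(3.58824 − 5.50000) / (-1.12457 − 16.25000) = 3.58824 − (2.14991)/(-17.37457) = 3.71197
h(3.71197) = -0.22125
t_4 = 3.71197 − (-0.22125)·(3.71197 − 3.58824) / (-0.22125 − (-1.12457)) = 3.71197 − (-0.02738)/(0.90332) = 3.74228

3.742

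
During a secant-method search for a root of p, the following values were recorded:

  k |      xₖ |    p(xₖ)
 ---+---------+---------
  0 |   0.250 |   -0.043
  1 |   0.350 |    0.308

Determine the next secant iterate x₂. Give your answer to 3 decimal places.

0.262

x₂ = 0.350 − 0.308·(0.350 − 0.250) / (0.308 − (-0.043))
   = 0.350 − (0.03080)/(0.35100) = 0.26225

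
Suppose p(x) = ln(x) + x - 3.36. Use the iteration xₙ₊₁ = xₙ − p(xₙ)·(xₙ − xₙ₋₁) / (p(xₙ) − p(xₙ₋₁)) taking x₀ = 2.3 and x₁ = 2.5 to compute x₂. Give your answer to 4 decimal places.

2.4603

p(2.3) = -0.227091, p(2.5) = 0.056291
x₂ = 2.500000 − 0.056291·(2.500000 − 2.300000) / (0.056291 − (-0.227091)) = 2.500000 − (0.011258)/(0.283382) = 2.460272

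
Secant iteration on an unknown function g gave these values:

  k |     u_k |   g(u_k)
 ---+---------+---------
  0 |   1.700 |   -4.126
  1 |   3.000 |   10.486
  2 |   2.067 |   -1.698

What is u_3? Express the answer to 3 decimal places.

2.197

u_3 = 2.067 − (-1.698)·(2.067 − 3.000) / (-1.698 − 10.486)
   = 2.067 − (1.58423)/(-12.18400) = 2.19703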